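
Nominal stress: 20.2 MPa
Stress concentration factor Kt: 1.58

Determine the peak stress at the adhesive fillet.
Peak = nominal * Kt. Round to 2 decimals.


Peak stress = 20.2 * 1.58
= 31.92 MPa

31.92


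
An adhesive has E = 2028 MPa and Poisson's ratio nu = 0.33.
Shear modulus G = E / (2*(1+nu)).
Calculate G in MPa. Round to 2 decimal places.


G = 2028 / (2*(1+0.33))
= 2028 / 2.66
= 762.41 MPa

762.41


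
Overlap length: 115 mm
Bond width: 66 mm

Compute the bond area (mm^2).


Bond area = 115 * 66 = 7590 mm^2

7590


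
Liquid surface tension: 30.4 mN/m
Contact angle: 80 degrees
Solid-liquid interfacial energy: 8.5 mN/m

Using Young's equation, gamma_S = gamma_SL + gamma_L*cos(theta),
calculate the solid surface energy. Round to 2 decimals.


gamma_S = 8.5 + 30.4 * cos(80)
= 13.78 mN/m

13.78


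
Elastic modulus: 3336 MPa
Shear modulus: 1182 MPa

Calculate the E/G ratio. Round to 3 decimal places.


E / G = 3336 / 1182 = 2.822

2.822


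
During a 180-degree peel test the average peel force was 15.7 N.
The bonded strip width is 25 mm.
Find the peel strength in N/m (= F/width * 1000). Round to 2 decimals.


Peel strength = F/width * 1000
= 15.7 / 25 * 1000
= 628.00 N/m

628.00


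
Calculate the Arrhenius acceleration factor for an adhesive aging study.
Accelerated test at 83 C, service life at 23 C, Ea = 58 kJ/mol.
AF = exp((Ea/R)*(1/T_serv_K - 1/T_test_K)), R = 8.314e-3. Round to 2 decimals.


T_test = 356.15 K, T_serv = 296.15 K
Ea/R = 58 / 0.008314 = 6976.18
AF = exp(6976.18 * (1/296.15 - 1/356.15))
= 52.90

52.90


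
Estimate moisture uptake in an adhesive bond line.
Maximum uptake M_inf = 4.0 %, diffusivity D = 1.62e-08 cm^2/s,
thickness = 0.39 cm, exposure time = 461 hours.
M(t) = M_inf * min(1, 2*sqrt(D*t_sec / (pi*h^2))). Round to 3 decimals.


Convert time: 461 h = 1659600 s
ratio = min(1, 2*sqrt(1.62e-08*1659600/(pi*0.39^2)))
= 0.474405
M(t) = 4.0 * 0.474405 = 1.898%

1.898


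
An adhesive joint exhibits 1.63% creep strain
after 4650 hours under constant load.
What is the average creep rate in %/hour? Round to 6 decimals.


Creep rate = strain / time
= 1.63 / 4650
= 0.000351 %/h

0.000351


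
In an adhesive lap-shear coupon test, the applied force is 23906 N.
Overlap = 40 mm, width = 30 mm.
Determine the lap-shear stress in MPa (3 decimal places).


stress = F / (overlap * width)
= 23906 / (40 * 30)
= 19.922 MPa

19.922


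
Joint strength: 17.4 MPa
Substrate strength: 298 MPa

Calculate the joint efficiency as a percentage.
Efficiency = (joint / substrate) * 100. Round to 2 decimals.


Efficiency = (17.4 / 298) * 100 = 5.84%

5.84


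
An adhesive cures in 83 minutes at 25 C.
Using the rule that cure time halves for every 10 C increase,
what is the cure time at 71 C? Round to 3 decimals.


Factor = 2^((71 - 25) / 10) = 24.2515
Cure time = 83 / 24.2515
= 3.422 minutes

3.422


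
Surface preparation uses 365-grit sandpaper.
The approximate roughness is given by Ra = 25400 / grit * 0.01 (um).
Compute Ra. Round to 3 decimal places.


Ra = 25400 / 365 * 0.01
= 254 / 365
= 0.696 um

0.696


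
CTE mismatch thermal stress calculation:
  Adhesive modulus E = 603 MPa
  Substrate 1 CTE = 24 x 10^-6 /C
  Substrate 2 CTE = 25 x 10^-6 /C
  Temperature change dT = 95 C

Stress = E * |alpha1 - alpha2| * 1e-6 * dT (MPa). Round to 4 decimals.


delta_alpha = |24 - 25| = 1 x 10^-6/C
Stress = 603 * 1e-6 * 95
= 0.0573 MPa

0.0573


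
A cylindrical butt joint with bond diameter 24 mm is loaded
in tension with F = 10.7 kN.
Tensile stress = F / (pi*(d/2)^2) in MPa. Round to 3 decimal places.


Area = pi * (24/2)^2 = 452.3893 mm^2
Stress = 10.7*1000 / 452.3893
= 23.652 MPa

23.652


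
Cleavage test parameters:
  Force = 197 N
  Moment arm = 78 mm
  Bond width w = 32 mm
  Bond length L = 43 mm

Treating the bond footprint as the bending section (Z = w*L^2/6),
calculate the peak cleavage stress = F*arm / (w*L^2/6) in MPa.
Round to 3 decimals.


M = 197 * 78 = 15366 N*mm
Z = 32 * 43^2 / 6 = 59168 / 6 mm^3
sigma = M / Z = 6 * 15366 / 59168 = 92196 / 59168
= 1.558 MPa

1.558


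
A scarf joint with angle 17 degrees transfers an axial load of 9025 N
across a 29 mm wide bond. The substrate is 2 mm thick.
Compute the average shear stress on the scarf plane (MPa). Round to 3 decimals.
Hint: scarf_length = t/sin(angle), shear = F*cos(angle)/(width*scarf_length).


scarf_length = 2 / sin(17 deg) = 6.8406 mm
cos(17 deg) = 0.956305
shear stress = 9025 * 0.956305 / (29 * 6.8406)
= 43.506 MPa

43.506


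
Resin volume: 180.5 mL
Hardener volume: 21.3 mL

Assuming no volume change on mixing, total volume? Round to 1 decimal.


V_total = 180.5 + 21.3 = 201.8 mL

201.8


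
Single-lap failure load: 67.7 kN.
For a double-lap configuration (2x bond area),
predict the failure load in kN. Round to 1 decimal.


Failure load = 67.7 * 2 = 135.4 kN

135.4


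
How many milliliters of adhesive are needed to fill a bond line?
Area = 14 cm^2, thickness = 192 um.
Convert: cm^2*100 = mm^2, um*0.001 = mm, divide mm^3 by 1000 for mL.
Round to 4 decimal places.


= (14 * 100) * (192 * 0.001) / 1000
= 0.2688 mL

0.2688


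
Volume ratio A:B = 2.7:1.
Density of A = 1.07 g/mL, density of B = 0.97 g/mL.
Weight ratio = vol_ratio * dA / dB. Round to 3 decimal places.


Wt ratio = 2.7 * 1.07 / 0.97
= 2.978

2.978


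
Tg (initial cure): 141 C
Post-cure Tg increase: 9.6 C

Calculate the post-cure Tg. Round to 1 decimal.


Post-cure Tg = 141 + 9.6 = 150.6 C

150.6


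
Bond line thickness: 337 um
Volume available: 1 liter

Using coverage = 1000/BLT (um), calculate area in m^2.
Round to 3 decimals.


1 L = 1e6 mm^3, thickness = 337 um = 0.337 mm
Area = 1e6 / 0.337 mm^2 = (1e6 / 0.337) / 1e6 m^2 = 1000 / 337 m^2
= 2.967 m^2

2.967


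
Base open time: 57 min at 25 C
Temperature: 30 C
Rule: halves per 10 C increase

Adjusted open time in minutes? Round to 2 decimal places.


Acceleration = 2^((30-25)/10) = 1.4142
Open time = 57 / 1.4142 = 40.31 min

40.31


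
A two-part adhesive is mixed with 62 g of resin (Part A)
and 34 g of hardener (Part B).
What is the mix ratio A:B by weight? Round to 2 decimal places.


Mix ratio = mass_A / mass_B
= 62 / 34
= 1.82

1.82


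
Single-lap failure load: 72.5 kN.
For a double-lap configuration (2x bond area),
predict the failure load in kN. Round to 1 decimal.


Failure load = 72.5 * 2 = 145.0 kN

145.0


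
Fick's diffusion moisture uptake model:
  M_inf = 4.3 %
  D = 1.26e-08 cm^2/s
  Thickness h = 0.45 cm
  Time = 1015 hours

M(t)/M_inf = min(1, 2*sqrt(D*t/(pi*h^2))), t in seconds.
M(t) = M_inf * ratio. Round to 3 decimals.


t_sec = 1015 * 3600 = 3654000
ratio = 2*sqrt(1.26e-08*3654000/(pi*0.45^2))
= min(1, 0.538037)
= 0.538037
M(t) = 4.3 * 0.538037 = 2.314 %

2.314


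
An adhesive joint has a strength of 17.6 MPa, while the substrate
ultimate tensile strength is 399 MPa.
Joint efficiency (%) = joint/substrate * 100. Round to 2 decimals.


Efficiency = 17.6 / 399 * 100
= 4.41%

4.41


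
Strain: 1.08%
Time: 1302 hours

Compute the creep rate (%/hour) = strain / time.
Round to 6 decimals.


Creep rate = 1.08 / 1302
= 0.000829 %/h

0.000829


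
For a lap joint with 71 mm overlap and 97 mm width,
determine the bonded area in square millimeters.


Area = 71 * 97 = 6887 mm^2

6887


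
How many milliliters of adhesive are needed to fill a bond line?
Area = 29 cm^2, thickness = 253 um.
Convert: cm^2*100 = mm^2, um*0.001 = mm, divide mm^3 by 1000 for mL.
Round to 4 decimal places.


= (29 * 100) * (253 * 0.001) / 1000
= 0.7337 mL

0.7337


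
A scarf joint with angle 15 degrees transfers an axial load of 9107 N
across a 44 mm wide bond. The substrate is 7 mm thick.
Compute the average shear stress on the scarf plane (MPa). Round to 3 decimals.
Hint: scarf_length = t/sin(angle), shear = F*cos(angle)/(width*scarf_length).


scarf_length = 7 / sin(15 deg) = 27.0459 mm
cos(15 deg) = 0.965926
shear stress = 9107 * 0.965926 / (44 * 27.0459)
= 7.392 MPa

7.392


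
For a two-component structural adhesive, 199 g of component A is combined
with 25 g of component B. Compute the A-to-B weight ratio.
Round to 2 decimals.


Weight ratio A:B = 199 / 25
= 7.96

7.96


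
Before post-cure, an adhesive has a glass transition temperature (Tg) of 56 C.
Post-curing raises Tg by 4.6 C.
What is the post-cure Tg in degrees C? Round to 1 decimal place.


Tg_post = Tg_base + delta_Tg
= 56 + 4.6
= 60.6 C

60.6


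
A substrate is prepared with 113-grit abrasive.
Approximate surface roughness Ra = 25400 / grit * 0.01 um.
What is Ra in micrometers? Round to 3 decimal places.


Ra = 25400 / 113 * 0.01 = 2.248 um

2.248


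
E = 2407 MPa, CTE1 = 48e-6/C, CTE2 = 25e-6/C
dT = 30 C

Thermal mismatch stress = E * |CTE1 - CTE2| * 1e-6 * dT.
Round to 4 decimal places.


= 2407 * 23e-6 * 30
= 1.6608 MPa

1.6608


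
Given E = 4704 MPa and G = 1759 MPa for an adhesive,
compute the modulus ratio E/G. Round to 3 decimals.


E/G ratio = 4704 / 1759 = 2.674

2.674


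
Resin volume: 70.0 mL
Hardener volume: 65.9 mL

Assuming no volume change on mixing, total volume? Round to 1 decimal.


V_total = 70.0 + 65.9 = 135.9 mL

135.9


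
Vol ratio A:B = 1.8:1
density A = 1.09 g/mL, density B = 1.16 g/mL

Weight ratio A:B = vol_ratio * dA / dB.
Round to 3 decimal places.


Weight ratio = 1.8 * 1.09 / 1.16
= 1.691

1.691


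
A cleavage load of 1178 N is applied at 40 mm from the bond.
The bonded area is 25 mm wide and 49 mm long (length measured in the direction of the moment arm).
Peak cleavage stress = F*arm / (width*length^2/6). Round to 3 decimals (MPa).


Moment = 1178 * 40 = 47120 N*mm
Section modulus = 25 * 2401 / 6 = 60025 / 6 mm^3
Stress = 47120 / (60025 / 6) = 282720 / 60025
= 4.710 MPa

4.710


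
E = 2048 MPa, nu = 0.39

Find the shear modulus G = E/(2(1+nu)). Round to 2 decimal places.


G = 2048 / (2 * 1.39)
= 736.69 MPa

736.69


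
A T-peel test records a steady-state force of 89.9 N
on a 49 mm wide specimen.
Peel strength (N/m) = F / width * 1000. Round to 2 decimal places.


Peel strength = 89.9 / 49 * 1000
= 1834.69 N/m

1834.69


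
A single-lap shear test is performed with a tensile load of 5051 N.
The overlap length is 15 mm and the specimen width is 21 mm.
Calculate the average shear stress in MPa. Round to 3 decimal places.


Shear stress = F / (overlap * width)
= 5051 / (15 * 21)
= 5051 / 315
= 16.035 MPa

16.035


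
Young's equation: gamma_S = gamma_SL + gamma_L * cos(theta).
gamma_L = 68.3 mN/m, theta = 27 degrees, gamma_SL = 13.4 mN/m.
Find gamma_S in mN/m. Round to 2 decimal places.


cos(27 deg) = 0.891007
gamma_S = 13.4 + 68.3 * 0.891007
= 74.26 mN/m

74.26


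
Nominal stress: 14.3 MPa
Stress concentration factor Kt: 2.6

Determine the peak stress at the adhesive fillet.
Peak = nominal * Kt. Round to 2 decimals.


Peak stress = 14.3 * 2.6
= 37.18 MPa

37.18


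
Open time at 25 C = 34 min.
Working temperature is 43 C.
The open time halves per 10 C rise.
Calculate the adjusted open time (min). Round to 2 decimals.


factor = 2^((43 - 25) / 10) = 3.4822
ot = 34 / 3.4822 = 9.76 min

9.76


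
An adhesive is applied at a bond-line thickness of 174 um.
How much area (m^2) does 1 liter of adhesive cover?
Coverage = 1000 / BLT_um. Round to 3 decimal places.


Coverage = 1000 / 174 = 5.747 m^2

5.747


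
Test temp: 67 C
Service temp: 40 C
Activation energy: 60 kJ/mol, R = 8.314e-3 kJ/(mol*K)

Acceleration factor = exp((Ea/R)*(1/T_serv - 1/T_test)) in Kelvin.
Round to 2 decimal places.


AF = exp((60/0.008314)*(1/313.15 - 1/340.15))
= 6.23

6.23


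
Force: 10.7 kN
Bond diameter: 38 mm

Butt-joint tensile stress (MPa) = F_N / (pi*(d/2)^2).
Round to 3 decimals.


F_N = 10.7 * 1000 = 10700.0 N
A = pi*(19.0)^2 = 1134.1149 mm^2
stress = 10700.0 / 1134.1149 = 9.435 MPa

9.435


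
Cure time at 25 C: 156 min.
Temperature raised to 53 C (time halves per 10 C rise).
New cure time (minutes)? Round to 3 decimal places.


Acceleration factor = 2^(28/10) = 6.9644
New time = 156 / 6.9644 = 22.400 min

22.400


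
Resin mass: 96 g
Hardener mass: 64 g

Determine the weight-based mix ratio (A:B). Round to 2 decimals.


Ratio = 96 / 64 = 1.50

1.50


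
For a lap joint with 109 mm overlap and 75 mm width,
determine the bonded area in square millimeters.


Area = 109 * 75 = 8175 mm^2

8175


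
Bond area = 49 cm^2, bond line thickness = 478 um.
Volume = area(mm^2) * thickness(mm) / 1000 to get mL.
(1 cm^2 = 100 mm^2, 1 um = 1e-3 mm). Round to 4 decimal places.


area_mm2 = 49 * 100 = 4900
blt_mm = 478 * 1e-3 = 0.478
vol_mm3 = 4900 * 0.478 = 2342.2
vol_mL = 2342.2 / 1000 = 2.3422 mL

2.3422


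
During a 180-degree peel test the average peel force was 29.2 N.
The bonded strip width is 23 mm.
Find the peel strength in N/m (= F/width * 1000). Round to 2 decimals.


Peel strength = F/width * 1000
= 29.2 / 23 * 1000
= 1269.57 N/m

1269.57


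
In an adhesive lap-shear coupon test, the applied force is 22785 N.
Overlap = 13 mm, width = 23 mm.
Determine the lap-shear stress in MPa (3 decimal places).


stress = F / (overlap * width)
= 22785 / (13 * 23)
= 76.204 MPa

76.204


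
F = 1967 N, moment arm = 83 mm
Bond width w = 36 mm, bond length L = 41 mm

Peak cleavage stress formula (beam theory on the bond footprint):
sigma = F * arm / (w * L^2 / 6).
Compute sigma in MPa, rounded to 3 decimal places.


sigma = (1967 * 83) / (36 * 1681 / 6)
= 163261 * 6 / 60516
= 979566 / 60516
= 16.187 MPa

16.187


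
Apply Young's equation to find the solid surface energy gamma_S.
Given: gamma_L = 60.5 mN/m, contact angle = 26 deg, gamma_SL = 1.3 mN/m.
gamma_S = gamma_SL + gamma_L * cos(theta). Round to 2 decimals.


theta_rad = 26 * pi/180 = 0.453786
gamma_S = 1.3 + 60.5 * cos(0.453786)
= 55.68 mN/m

55.68


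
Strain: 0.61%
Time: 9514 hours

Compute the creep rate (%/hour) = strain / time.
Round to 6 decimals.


Creep rate = 0.61 / 9514
= 0.000064 %/h

0.000064


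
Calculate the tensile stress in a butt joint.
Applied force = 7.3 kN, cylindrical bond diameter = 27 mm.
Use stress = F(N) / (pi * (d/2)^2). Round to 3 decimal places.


A = pi * 13.5^2 = 572.5553 mm^2
sigma = 7300.0 / 572.5553 = 12.750 MPa

12.750


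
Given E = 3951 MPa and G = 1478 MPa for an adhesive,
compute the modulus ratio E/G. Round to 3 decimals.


E/G ratio = 3951 / 1478 = 2.673

2.673


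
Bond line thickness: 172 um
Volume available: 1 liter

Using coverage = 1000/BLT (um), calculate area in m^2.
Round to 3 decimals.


1 L = 1e6 mm^3, thickness = 172 um = 0.172 mm
Area = 1e6 / 0.172 mm^2 = (1e6 / 0.172) / 1e6 m^2 = 1000 / 172 m^2
= 5.814 m^2

5.814


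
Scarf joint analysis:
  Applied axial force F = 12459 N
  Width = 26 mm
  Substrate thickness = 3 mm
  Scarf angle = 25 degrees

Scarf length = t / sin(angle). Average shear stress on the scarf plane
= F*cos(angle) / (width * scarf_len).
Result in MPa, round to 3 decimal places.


Scarf length = 3 / sin(25 deg) = 7.0986 mm
cos(25 deg) = 0.906308
Shear = 12459 * 0.906308 / (26 * 7.0986)
= 61.180 MPa

61.180


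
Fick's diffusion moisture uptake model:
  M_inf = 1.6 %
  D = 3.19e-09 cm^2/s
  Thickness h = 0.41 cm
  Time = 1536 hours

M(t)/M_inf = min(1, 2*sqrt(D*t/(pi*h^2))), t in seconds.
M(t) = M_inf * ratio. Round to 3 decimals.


t_sec = 1536 * 3600 = 5529600
ratio = 2*sqrt(3.19e-09*5529600/(pi*0.41^2))
= min(1, 0.365522)
= 0.365522
M(t) = 1.6 * 0.365522 = 0.585 %

0.585


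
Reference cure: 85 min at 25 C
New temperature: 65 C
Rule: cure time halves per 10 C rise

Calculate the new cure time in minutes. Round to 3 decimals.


factor = 2^((65-25)/10) = 16.0000
t_new = 85 / 16.0000 = 5.313 min

5.313


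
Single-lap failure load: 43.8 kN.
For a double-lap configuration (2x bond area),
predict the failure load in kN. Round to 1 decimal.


Failure load = 43.8 * 2 = 87.6 kN

87.6


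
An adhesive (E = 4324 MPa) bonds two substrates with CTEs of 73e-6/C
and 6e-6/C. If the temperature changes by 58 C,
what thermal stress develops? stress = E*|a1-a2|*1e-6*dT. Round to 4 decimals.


Stress = 4324 * |73 - 6| * 1e-6 * 58
= 16.8031 MPa

16.8031


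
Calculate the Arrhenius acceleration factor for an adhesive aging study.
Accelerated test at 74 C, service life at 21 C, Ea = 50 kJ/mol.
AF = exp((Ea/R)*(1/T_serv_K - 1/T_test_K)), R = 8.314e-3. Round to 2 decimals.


T_test = 347.15 K, T_serv = 294.15 K
Ea/R = 50 / 0.008314 = 6013.95
AF = exp(6013.95 * (1/294.15 - 1/347.15))
= 22.68

22.68


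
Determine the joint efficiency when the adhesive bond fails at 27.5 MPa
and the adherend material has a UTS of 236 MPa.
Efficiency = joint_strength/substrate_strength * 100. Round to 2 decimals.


Joint efficiency = 27.5 / 236 * 100
= 11.65%

11.65


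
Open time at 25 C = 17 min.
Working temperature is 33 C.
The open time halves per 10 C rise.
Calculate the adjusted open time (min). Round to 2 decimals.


factor = 2^((33 - 25) / 10) = 1.7411
ot = 17 / 1.7411 = 9.76 min

9.76


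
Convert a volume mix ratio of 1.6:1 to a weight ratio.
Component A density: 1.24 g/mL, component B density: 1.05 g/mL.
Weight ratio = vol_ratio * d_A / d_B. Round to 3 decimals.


= 1.6 * 1.24 / 1.05 = 1.890

1.890


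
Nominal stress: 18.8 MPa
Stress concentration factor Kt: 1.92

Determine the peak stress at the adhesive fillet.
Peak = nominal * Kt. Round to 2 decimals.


Peak stress = 18.8 * 1.92
= 36.10 MPa

36.10


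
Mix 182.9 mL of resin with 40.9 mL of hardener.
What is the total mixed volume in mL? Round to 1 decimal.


Total = 182.9 + 40.9 = 223.8 mL

223.8


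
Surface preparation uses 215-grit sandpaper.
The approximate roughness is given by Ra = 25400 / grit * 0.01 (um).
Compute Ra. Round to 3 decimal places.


Ra = 25400 / 215 * 0.01
= 254 / 215
= 1.181 um

1.181


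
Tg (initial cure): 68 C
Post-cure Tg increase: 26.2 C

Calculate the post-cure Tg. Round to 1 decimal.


Post-cure Tg = 68 + 26.2 = 94.2 C

94.2


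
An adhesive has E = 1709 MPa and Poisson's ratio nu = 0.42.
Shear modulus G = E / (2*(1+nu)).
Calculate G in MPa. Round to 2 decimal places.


G = 1709 / (2*(1+0.42))
= 1709 / 2.84
= 601.76 MPa

601.76


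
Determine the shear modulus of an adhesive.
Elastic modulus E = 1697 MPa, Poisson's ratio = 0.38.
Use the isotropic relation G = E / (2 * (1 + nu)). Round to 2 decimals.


G = 1697 / (2*(1+0.38)) = 1697 / 2.76
= 614.86 MPa

614.86


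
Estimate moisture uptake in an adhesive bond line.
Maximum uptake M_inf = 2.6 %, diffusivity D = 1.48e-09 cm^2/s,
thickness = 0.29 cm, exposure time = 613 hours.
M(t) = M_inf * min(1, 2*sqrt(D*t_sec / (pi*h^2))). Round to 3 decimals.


Convert time: 613 h = 2206800 s
ratio = min(1, 2*sqrt(1.48e-09*2206800/(pi*0.29^2)))
= 0.222367
M(t) = 2.6 * 0.222367 = 0.578%

0.578


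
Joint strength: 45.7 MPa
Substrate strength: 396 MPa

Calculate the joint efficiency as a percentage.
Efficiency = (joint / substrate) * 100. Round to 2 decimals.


Efficiency = (45.7 / 396) * 100 = 11.54%

11.54


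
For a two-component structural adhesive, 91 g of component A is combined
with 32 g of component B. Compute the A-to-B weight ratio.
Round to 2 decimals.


Weight ratio A:B = 91 / 32
= 2.84

2.84


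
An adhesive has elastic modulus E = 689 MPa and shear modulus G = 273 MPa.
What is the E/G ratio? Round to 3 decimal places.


E/G = 689 / 273 = 2.524

2.524


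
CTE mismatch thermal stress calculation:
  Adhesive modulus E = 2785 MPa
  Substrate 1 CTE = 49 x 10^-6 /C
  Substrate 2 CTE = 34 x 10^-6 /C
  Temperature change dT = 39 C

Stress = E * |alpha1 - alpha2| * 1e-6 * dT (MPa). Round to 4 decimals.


delta_alpha = |49 - 34| = 15 x 10^-6/C
Stress = 2785 * 15e-6 * 39
= 1.6292 MPa

1.6292


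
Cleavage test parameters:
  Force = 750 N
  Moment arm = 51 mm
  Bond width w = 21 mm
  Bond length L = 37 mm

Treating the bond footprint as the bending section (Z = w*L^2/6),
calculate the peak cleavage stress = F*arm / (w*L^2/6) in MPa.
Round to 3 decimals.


M = 750 * 51 = 38250 N*mm
Z = 21 * 37^2 / 6 = 28749 / 6 mm^3
sigma = M / Z = 6 * 38250 / 28749 = 229500 / 28749
= 7.983 MPa

7.983


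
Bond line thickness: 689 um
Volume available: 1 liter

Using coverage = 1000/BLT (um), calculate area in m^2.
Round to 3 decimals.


1 L = 1e6 mm^3, thickness = 689 um = 0.689 mm
Area = 1e6 / 0.689 mm^2 = (1e6 / 0.689) / 1e6 m^2 = 1000 / 689 m^2
= 1.451 m^2

1.451


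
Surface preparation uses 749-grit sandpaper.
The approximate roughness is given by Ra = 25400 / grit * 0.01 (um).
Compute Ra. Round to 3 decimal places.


Ra = 25400 / 749 * 0.01
= 254 / 749
= 0.339 um

0.339


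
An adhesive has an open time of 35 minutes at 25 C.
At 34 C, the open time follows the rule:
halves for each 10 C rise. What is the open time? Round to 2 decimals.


Factor = 2^((34-25)/10) = 1.8661
Open time = 35 / 1.8661 = 18.76 min

18.76


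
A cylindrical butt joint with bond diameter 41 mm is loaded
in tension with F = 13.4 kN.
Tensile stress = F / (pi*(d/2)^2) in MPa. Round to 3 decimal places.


Area = pi * (41/2)^2 = 1320.2543 mm^2
Stress = 13.4*1000 / 1320.2543
= 10.150 MPa

10.150


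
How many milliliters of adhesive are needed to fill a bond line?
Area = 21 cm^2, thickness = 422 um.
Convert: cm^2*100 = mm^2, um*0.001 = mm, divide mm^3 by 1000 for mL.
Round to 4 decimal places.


= (21 * 100) * (422 * 0.001) / 1000
= 0.8862 mL

0.8862


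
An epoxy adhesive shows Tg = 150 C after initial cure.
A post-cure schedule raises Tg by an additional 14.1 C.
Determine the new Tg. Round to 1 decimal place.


New Tg = 150 + 14.1
= 164.1 C

164.1


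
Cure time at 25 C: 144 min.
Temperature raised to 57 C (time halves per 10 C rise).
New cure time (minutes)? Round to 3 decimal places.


Acceleration factor = 2^(32/10) = 9.1896
New time = 144 / 9.1896 = 15.670 min

15.670


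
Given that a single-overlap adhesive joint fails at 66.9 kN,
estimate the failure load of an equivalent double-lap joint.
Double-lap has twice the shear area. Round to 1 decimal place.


Double-lap factor = 2
Expected load = 66.9 * 2 = 133.8 kN

133.8


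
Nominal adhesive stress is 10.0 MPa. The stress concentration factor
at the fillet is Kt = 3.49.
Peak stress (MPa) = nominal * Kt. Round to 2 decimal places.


Peak = 10.0 * 3.49 = 34.90 MPa

34.90


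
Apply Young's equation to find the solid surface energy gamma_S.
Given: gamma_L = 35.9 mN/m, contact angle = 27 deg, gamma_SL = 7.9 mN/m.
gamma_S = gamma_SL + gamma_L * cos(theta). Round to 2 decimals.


theta_rad = 27 * pi/180 = 0.471239
gamma_S = 7.9 + 35.9 * cos(0.471239)
= 39.89 mN/m

39.89


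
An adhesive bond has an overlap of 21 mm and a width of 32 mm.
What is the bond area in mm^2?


Bond area = overlap * width
= 21 * 32
= 672 mm^2

672


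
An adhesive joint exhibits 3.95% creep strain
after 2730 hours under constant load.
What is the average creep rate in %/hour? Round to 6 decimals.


Creep rate = strain / time
= 3.95 / 2730
= 0.001447 %/h

0.001447


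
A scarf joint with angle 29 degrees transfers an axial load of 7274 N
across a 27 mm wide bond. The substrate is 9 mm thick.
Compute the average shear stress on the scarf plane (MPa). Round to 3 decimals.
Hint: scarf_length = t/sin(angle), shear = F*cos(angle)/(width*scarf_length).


scarf_length = 9 / sin(29 deg) = 18.5640 mm
cos(29 deg) = 0.874620
shear stress = 7274 * 0.874620 / (27 * 18.5640)
= 12.693 MPa

12.693


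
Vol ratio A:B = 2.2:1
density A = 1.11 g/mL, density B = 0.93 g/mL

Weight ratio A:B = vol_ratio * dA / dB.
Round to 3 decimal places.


Weight ratio = 2.2 * 1.11 / 0.93
= 2.626

2.626


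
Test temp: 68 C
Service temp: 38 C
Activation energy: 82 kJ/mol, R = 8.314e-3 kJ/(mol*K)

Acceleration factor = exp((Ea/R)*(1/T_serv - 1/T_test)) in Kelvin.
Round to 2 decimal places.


AF = exp((82/0.008314)*(1/311.15 - 1/341.15))
= 16.24

16.24


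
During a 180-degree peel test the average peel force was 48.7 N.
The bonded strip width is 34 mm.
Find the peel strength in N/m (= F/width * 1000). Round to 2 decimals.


Peel strength = F/width * 1000
= 48.7 / 34 * 1000
= 1432.35 N/m

1432.35


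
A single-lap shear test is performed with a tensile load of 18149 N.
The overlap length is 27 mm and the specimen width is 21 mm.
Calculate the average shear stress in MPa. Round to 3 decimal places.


Shear stress = F / (overlap * width)
= 18149 / (27 * 21)
= 18149 / 567
= 32.009 MPa

32.009


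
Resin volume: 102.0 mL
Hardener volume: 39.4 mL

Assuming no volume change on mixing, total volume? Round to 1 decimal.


V_total = 102.0 + 39.4 = 141.4 mL

141.4


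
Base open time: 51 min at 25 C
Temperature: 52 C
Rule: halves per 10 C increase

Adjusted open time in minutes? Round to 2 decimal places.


Acceleration = 2^((52-25)/10) = 6.4980
Open time = 51 / 6.4980 = 7.85 min

7.85


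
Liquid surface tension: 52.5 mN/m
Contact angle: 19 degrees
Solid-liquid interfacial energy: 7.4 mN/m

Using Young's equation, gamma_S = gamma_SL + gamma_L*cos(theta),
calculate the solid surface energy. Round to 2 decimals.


gamma_S = 7.4 + 52.5 * cos(19)
= 57.04 mN/m

57.04


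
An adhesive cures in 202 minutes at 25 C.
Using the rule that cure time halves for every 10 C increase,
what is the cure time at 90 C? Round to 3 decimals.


Factor = 2^((90 - 25) / 10) = 90.5097
Cure time = 202 / 90.5097
= 2.232 minutes

2.232


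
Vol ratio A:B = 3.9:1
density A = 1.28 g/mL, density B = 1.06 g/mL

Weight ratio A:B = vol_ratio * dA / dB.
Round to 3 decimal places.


Weight ratio = 3.9 * 1.28 / 1.06
= 4.709

4.709


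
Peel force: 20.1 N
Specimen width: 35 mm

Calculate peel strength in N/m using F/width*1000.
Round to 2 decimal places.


Peel strength = 20.1 / 35 * 1000 = 574.29 N/m

574.29


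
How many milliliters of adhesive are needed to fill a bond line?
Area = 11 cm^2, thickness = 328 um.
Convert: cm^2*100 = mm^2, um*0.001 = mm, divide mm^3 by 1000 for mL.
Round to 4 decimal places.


= (11 * 100) * (328 * 0.001) / 1000
= 0.3608 mL

0.3608


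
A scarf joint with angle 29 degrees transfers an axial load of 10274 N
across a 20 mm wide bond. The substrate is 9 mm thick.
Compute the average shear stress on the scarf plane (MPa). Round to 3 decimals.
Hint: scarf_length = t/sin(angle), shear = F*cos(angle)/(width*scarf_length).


scarf_length = 9 / sin(29 deg) = 18.5640 mm
cos(29 deg) = 0.874620
shear stress = 10274 * 0.874620 / (20 * 18.5640)
= 24.202 MPa

24.202


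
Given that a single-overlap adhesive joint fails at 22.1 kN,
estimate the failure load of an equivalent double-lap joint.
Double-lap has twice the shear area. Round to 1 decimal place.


Double-lap factor = 2
Expected load = 22.1 * 2 = 44.2 kN

44.2


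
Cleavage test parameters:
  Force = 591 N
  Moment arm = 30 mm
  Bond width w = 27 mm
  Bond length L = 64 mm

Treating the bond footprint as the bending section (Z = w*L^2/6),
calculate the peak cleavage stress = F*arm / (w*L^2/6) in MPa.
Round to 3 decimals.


M = 591 * 30 = 17730 N*mm
Z = 27 * 64^2 / 6 = 110592 / 6 mm^3
sigma = M / Z = 6 * 17730 / 110592 = 106380 / 110592
= 0.962 MPa

0.962


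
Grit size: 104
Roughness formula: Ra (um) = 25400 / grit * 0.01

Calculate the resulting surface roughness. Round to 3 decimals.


Ra = 25400 / 104 * 0.01
= 2.442 um

2.442


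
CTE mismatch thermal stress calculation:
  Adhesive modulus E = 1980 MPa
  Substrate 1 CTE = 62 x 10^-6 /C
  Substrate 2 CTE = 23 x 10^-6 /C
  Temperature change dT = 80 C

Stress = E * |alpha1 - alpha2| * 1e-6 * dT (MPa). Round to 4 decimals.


delta_alpha = |62 - 23| = 39 x 10^-6/C
Stress = 1980 * 39e-6 * 80
= 6.1776 MPa

6.1776


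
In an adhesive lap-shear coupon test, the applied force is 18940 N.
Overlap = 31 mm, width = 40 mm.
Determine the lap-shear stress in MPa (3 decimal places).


stress = F / (overlap * width)
= 18940 / (31 * 40)
= 15.274 MPa

15.274


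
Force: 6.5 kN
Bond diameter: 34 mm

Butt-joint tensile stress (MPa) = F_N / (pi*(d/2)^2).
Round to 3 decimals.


F_N = 6.5 * 1000 = 6500.0 N
A = pi*(17.0)^2 = 907.9203 mm^2
stress = 6500.0 / 907.9203 = 7.159 MPa

7.159


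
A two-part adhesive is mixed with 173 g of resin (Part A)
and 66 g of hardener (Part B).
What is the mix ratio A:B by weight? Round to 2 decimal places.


Mix ratio = mass_A / mass_B
= 173 / 66
= 2.62

2.62


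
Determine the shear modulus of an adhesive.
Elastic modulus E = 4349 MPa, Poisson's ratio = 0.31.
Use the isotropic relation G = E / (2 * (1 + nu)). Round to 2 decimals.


G = 4349 / (2*(1+0.31)) = 4349 / 2.62
= 1659.92 MPa

1659.92


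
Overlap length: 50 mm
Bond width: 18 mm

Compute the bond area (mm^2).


Bond area = 50 * 18 = 900 mm^2

900


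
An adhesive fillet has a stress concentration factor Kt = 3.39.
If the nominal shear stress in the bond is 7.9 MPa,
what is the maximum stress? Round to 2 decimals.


Max stress = 7.9 * 3.39 = 26.78 MPa

26.78


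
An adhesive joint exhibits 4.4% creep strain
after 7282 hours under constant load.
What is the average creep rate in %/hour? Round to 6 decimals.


Creep rate = strain / time
= 4.4 / 7282
= 0.000604 %/h

0.000604


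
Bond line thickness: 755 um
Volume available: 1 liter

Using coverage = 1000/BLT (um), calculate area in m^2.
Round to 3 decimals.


1 L = 1e6 mm^3, thickness = 755 um = 0.755 mm
Area = 1e6 / 0.755 mm^2 = (1e6 / 0.755) / 1e6 m^2 = 1000 / 755 m^2
= 1.325 m^2

1.325


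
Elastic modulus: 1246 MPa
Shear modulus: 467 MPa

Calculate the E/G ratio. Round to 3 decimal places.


E / G = 1246 / 467 = 2.668

2.668


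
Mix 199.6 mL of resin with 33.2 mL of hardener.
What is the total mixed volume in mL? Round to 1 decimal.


Total = 199.6 + 33.2 = 232.8 mL

232.8


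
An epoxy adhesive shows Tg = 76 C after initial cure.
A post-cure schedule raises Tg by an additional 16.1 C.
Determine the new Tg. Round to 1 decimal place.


New Tg = 76 + 16.1
= 92.1 C

92.1


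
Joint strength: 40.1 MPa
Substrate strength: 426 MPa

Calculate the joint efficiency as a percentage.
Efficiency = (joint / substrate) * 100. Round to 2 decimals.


Efficiency = (40.1 / 426) * 100 = 9.41%

9.41


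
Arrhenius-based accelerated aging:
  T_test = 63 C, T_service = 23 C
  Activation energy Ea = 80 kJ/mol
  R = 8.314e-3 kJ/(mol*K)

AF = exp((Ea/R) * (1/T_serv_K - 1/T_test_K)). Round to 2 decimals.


T_test_K = 336.15, T_serv_K = 296.15
AF = exp((80/8.314e-3) * (1/296.15 - 1/336.15))
= 47.77

47.77


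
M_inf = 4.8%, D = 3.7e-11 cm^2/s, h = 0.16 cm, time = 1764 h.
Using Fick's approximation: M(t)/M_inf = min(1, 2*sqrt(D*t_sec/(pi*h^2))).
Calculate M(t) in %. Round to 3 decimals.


t = 6350400 s
ratio = min(1, 2*sqrt(3.7e-11*6350400/(pi*0.0256)))
= 0.108103
M(t) = 4.8 * 0.108103 = 0.519%

0.519


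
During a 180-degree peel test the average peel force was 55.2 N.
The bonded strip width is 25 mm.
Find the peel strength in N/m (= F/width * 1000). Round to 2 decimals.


Peel strength = F/width * 1000
= 55.2 / 25 * 1000
= 2208.00 N/m

2208.00


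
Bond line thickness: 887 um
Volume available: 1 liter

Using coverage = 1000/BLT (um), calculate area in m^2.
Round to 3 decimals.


1 L = 1e6 mm^3, thickness = 887 um = 0.887 mm
Area = 1e6 / 0.887 mm^2 = (1e6 / 0.887) / 1e6 m^2 = 1000 / 887 m^2
= 1.127 m^2

1.127


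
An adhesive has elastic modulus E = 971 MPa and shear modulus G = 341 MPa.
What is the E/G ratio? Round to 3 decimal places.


E/G = 971 / 341 = 2.848

2.848


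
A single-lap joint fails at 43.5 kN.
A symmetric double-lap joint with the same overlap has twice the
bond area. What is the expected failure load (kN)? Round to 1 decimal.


Double-lap load = 2 * 43.5 = 87.0 kN

87.0


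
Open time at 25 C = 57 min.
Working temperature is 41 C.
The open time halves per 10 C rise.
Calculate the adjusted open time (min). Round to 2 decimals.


factor = 2^((41 - 25) / 10) = 3.0314
ot = 57 / 3.0314 = 18.80 min

18.80


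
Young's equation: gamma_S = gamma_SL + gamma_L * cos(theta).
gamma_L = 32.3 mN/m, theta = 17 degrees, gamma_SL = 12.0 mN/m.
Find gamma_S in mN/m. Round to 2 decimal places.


cos(17 deg) = 0.956305
gamma_S = 12.0 + 32.3 * 0.956305
= 42.89 mN/m

42.89


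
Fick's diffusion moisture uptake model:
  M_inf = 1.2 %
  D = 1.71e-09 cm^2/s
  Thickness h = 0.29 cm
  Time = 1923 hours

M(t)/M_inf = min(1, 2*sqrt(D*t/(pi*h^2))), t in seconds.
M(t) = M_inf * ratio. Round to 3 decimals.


t_sec = 1923 * 3600 = 6922800
ratio = 2*sqrt(1.71e-09*6922800/(pi*0.29^2))
= min(1, 0.423347)
= 0.423347
M(t) = 1.2 * 0.423347 = 0.508 %

0.508


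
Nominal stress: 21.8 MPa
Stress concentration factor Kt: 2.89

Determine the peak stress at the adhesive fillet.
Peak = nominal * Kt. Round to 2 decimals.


Peak stress = 21.8 * 2.89
= 63.00 MPa

63.00


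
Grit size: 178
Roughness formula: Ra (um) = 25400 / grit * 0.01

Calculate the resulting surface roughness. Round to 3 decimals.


Ra = 25400 / 178 * 0.01
= 1.427 um

1.427


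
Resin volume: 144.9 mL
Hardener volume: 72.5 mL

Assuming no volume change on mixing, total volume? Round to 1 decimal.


V_total = 144.9 + 72.5 = 217.4 mL

217.4


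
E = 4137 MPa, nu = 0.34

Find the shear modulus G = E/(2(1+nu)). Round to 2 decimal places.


G = 4137 / (2 * 1.34)
= 1543.66 MPa

1543.66


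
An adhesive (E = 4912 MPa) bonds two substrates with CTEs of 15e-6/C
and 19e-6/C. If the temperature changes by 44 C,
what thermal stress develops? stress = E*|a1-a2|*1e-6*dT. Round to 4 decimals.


Stress = 4912 * |15 - 19| * 1e-6 * 44
= 0.8645 MPa

0.8645


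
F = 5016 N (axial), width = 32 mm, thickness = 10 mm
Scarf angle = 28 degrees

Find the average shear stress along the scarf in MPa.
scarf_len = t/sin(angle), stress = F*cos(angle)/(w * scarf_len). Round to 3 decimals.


scarf_len = 10/sin(28 deg) = 21.3005
cos(28 deg) = 0.882948
stress = 5016*0.882948/(32*21.3005) = 6.498 MPa

6.498


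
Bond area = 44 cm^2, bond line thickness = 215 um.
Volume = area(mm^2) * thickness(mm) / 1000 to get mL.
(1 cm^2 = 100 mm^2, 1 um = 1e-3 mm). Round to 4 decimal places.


area_mm2 = 44 * 100 = 4400
blt_mm = 215 * 1e-3 = 0.215
vol_mm3 = 4400 * 0.215 = 946.0
vol_mL = 946.0 / 1000 = 0.9460 mL

0.9460


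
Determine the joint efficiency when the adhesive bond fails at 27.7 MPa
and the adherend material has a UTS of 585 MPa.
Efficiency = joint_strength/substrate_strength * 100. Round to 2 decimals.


Joint efficiency = 27.7 / 585 * 100
= 4.74%

4.74


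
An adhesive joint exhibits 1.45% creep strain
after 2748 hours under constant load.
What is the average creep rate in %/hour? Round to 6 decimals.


Creep rate = strain / time
= 1.45 / 2748
= 0.000528 %/h

0.000528


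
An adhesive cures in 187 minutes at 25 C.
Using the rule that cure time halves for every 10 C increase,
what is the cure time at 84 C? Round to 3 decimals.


Factor = 2^((84 - 25) / 10) = 59.7141
Cure time = 187 / 59.7141
= 3.132 minutes

3.132


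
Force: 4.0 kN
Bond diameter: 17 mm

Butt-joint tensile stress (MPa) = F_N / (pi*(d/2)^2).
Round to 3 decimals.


F_N = 4.0 * 1000 = 4000.0 N
A = pi*(8.5)^2 = 226.9801 mm^2
stress = 4000.0 / 226.9801 = 17.623 MPa

17.623


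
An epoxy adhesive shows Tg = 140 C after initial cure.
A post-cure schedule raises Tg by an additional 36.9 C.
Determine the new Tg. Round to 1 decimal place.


New Tg = 140 + 36.9
= 176.9 C

176.9


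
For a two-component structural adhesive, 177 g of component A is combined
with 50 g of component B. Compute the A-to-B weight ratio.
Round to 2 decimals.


Weight ratio A:B = 177 / 50
= 3.54

3.54


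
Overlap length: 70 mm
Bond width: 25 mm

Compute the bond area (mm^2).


Bond area = 70 * 25 = 1750 mm^2

1750


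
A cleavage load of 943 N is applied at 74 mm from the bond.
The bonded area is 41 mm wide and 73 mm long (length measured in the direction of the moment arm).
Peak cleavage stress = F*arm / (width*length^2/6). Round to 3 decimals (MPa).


Moment = 943 * 74 = 69782 N*mm
Section modulus = 41 * 5329 / 6 = 218489 / 6 mm^3
Stress = 69782 / (218489 / 6) = 418692 / 218489
= 1.916 MPa

1.916


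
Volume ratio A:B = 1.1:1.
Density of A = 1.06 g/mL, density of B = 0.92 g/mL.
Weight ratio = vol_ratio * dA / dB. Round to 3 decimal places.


Wt ratio = 1.1 * 1.06 / 0.92
= 1.267

1.267


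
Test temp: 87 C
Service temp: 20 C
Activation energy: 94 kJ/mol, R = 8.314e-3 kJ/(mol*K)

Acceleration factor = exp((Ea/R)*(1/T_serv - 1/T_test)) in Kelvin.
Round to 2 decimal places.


AF = exp((94/0.008314)*(1/293.15 - 1/360.15))
= 1306.30

1306.30


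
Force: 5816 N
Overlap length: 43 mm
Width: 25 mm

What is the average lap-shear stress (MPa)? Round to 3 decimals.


Average shear stress = F / (overlap * width)
= 5816 / (43 * 25)
= 5.410 MPa

5.410


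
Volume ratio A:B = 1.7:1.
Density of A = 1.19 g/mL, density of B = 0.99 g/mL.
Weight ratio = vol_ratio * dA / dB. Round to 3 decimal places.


Wt ratio = 1.7 * 1.19 / 0.99
= 2.043

2.043


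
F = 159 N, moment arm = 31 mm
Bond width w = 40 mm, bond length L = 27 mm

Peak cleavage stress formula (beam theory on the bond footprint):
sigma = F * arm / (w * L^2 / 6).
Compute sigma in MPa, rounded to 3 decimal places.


sigma = (159 * 31) / (40 * 729 / 6)
= 4929 * 6 / 29160
= 29574 / 29160
= 1.014 MPa

1.014


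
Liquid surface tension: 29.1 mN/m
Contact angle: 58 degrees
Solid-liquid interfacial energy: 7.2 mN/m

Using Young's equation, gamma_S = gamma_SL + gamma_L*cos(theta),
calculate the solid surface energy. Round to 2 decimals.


gamma_S = 7.2 + 29.1 * cos(58)
= 22.62 mN/m

22.62


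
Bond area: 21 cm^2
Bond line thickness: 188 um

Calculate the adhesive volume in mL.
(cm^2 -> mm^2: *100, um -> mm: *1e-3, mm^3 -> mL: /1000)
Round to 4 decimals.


V = 21*100 * 188*1e-3 / 1000
= 0.3948 mL

0.3948


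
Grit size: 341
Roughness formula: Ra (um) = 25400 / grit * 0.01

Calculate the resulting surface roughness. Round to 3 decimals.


Ra = 25400 / 341 * 0.01
= 0.745 um

0.745


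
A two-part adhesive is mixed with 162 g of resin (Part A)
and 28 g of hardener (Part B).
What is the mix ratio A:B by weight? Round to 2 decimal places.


Mix ratio = mass_A / mass_B
= 162 / 28
= 5.79

5.79


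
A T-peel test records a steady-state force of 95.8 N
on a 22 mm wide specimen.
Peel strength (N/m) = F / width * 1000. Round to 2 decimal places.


Peel strength = 95.8 / 22 * 1000
= 4354.55 N/m

4354.55


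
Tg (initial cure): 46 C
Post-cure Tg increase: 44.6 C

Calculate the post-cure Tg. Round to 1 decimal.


Post-cure Tg = 46 + 44.6 = 90.6 C

90.6


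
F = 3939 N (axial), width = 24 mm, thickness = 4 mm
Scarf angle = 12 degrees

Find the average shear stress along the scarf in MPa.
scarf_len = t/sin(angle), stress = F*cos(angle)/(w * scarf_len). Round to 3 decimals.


scarf_len = 4/sin(12 deg) = 19.2389
cos(12 deg) = 0.978148
stress = 3939*0.978148/(24*19.2389) = 8.344 MPa

8.344


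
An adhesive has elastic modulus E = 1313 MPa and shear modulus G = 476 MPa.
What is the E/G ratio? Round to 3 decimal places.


E/G = 1313 / 476 = 2.758

2.758


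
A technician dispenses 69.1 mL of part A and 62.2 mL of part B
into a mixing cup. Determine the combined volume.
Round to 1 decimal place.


Combined volume = 69.1 + 62.2
= 131.3 mL

131.3


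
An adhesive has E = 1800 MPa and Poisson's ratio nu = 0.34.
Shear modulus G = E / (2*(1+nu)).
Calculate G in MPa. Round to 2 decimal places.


G = 1800 / (2*(1+0.34))
= 1800 / 2.68
= 671.64 MPa

671.64


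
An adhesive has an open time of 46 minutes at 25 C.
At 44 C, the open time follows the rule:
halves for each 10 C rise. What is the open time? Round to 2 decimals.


Factor = 2^((44-25)/10) = 3.7321
Open time = 46 / 3.7321 = 12.33 min

12.33
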